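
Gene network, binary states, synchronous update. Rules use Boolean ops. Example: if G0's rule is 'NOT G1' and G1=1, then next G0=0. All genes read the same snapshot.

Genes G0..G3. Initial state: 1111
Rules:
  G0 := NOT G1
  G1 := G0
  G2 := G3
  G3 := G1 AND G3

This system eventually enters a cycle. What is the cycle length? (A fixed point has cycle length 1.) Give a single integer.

Step 0: 1111
Step 1: G0=NOT G1=NOT 1=0 G1=G0=1 G2=G3=1 G3=G1&G3=1&1=1 -> 0111
Step 2: G0=NOT G1=NOT 1=0 G1=G0=0 G2=G3=1 G3=G1&G3=1&1=1 -> 0011
Step 3: G0=NOT G1=NOT 0=1 G1=G0=0 G2=G3=1 G3=G1&G3=0&1=0 -> 1010
Step 4: G0=NOT G1=NOT 0=1 G1=G0=1 G2=G3=0 G3=G1&G3=0&0=0 -> 1100
Step 5: G0=NOT G1=NOT 1=0 G1=G0=1 G2=G3=0 G3=G1&G3=1&0=0 -> 0100
Step 6: G0=NOT G1=NOT 1=0 G1=G0=0 G2=G3=0 G3=G1&G3=1&0=0 -> 0000
Step 7: G0=NOT G1=NOT 0=1 G1=G0=0 G2=G3=0 G3=G1&G3=0&0=0 -> 1000
Step 8: G0=NOT G1=NOT 0=1 G1=G0=1 G2=G3=0 G3=G1&G3=0&0=0 -> 1100
State from step 8 equals state from step 4 -> cycle length 4

Answer: 4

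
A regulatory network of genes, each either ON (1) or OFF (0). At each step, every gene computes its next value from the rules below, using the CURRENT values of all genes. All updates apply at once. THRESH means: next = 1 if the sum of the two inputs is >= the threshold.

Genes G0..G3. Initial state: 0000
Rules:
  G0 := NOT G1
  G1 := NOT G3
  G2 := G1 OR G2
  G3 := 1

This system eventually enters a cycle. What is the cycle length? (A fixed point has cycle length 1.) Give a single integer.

Step 0: 0000
Step 1: G0=NOT G1=NOT 0=1 G1=NOT G3=NOT 0=1 G2=G1|G2=0|0=0 G3=1(const) -> 1101
Step 2: G0=NOT G1=NOT 1=0 G1=NOT G3=NOT 1=0 G2=G1|G2=1|0=1 G3=1(const) -> 0011
Step 3: G0=NOT G1=NOT 0=1 G1=NOT G3=NOT 1=0 G2=G1|G2=0|1=1 G3=1(const) -> 1011
Step 4: G0=NOT G1=NOT 0=1 G1=NOT G3=NOT 1=0 G2=G1|G2=0|1=1 G3=1(const) -> 1011
State from step 4 equals state from step 3 -> cycle length 1

Answer: 1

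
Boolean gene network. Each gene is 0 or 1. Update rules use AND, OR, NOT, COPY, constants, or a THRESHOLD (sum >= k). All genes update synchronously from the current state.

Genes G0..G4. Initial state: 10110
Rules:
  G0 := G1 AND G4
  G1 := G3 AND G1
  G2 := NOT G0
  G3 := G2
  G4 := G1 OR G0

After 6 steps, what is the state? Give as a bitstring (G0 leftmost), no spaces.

Step 1: G0=G1&G4=0&0=0 G1=G3&G1=1&0=0 G2=NOT G0=NOT 1=0 G3=G2=1 G4=G1|G0=0|1=1 -> 00011
Step 2: G0=G1&G4=0&1=0 G1=G3&G1=1&0=0 G2=NOT G0=NOT 0=1 G3=G2=0 G4=G1|G0=0|0=0 -> 00100
Step 3: G0=G1&G4=0&0=0 G1=G3&G1=0&0=0 G2=NOT G0=NOT 0=1 G3=G2=1 G4=G1|G0=0|0=0 -> 00110
Step 4: G0=G1&G4=0&0=0 G1=G3&G1=1&0=0 G2=NOT G0=NOT 0=1 G3=G2=1 G4=G1|G0=0|0=0 -> 00110
Step 5: G0=G1&G4=0&0=0 G1=G3&G1=1&0=0 G2=NOT G0=NOT 0=1 G3=G2=1 G4=G1|G0=0|0=0 -> 00110
Step 6: G0=G1&G4=0&0=0 G1=G3&G1=1&0=0 G2=NOT G0=NOT 0=1 G3=G2=1 G4=G1|G0=0|0=0 -> 00110

00110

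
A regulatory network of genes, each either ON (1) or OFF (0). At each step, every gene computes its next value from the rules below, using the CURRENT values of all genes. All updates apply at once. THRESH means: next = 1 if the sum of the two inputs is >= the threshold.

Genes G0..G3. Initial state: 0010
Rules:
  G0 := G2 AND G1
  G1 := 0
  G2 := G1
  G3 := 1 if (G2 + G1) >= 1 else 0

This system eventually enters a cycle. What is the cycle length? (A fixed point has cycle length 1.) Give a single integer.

Answer: 1

Derivation:
Step 0: 0010
Step 1: G0=G2&G1=1&0=0 G1=0(const) G2=G1=0 G3=(1+0>=1)=1 -> 0001
Step 2: G0=G2&G1=0&0=0 G1=0(const) G2=G1=0 G3=(0+0>=1)=0 -> 0000
Step 3: G0=G2&G1=0&0=0 G1=0(const) G2=G1=0 G3=(0+0>=1)=0 -> 0000
State from step 3 equals state from step 2 -> cycle length 1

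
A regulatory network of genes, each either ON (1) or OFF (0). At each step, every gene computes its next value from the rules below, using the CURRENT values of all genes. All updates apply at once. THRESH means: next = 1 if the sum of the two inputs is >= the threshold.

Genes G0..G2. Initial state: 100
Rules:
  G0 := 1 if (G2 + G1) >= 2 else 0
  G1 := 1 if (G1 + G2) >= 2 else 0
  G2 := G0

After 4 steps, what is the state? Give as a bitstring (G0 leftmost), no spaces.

Step 1: G0=(0+0>=2)=0 G1=(0+0>=2)=0 G2=G0=1 -> 001
Step 2: G0=(1+0>=2)=0 G1=(0+1>=2)=0 G2=G0=0 -> 000
Step 3: G0=(0+0>=2)=0 G1=(0+0>=2)=0 G2=G0=0 -> 000
Step 4: G0=(0+0>=2)=0 G1=(0+0>=2)=0 G2=G0=0 -> 000

000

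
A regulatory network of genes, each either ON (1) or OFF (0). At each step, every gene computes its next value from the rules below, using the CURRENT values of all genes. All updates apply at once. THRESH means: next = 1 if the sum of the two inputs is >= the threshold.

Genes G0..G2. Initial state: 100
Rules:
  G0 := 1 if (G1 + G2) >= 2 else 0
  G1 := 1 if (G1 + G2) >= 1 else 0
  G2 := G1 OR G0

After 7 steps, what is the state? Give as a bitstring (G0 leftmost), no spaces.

Step 1: G0=(0+0>=2)=0 G1=(0+0>=1)=0 G2=G1|G0=0|1=1 -> 001
Step 2: G0=(0+1>=2)=0 G1=(0+1>=1)=1 G2=G1|G0=0|0=0 -> 010
Step 3: G0=(1+0>=2)=0 G1=(1+0>=1)=1 G2=G1|G0=1|0=1 -> 011
Step 4: G0=(1+1>=2)=1 G1=(1+1>=1)=1 G2=G1|G0=1|0=1 -> 111
Step 5: G0=(1+1>=2)=1 G1=(1+1>=1)=1 G2=G1|G0=1|1=1 -> 111
Step 6: G0=(1+1>=2)=1 G1=(1+1>=1)=1 G2=G1|G0=1|1=1 -> 111
Step 7: G0=(1+1>=2)=1 G1=(1+1>=1)=1 G2=G1|G0=1|1=1 -> 111

111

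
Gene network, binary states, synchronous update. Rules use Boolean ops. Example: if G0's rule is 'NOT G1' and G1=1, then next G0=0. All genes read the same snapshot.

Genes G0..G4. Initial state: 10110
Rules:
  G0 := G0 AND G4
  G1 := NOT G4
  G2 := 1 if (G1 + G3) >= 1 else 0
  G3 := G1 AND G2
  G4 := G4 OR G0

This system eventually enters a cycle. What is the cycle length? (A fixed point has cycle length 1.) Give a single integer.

Answer: 1

Derivation:
Step 0: 10110
Step 1: G0=G0&G4=1&0=0 G1=NOT G4=NOT 0=1 G2=(0+1>=1)=1 G3=G1&G2=0&1=0 G4=G4|G0=0|1=1 -> 01101
Step 2: G0=G0&G4=0&1=0 G1=NOT G4=NOT 1=0 G2=(1+0>=1)=1 G3=G1&G2=1&1=1 G4=G4|G0=1|0=1 -> 00111
Step 3: G0=G0&G4=0&1=0 G1=NOT G4=NOT 1=0 G2=(0+1>=1)=1 G3=G1&G2=0&1=0 G4=G4|G0=1|0=1 -> 00101
Step 4: G0=G0&G4=0&1=0 G1=NOT G4=NOT 1=0 G2=(0+0>=1)=0 G3=G1&G2=0&1=0 G4=G4|G0=1|0=1 -> 00001
Step 5: G0=G0&G4=0&1=0 G1=NOT G4=NOT 1=0 G2=(0+0>=1)=0 G3=G1&G2=0&0=0 G4=G4|G0=1|0=1 -> 00001
State from step 5 equals state from step 4 -> cycle length 1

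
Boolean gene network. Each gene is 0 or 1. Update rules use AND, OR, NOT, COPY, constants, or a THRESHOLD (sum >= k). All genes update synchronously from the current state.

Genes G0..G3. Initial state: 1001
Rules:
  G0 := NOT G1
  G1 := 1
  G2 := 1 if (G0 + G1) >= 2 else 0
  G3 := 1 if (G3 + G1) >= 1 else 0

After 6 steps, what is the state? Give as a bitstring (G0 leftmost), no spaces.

Step 1: G0=NOT G1=NOT 0=1 G1=1(const) G2=(1+0>=2)=0 G3=(1+0>=1)=1 -> 1101
Step 2: G0=NOT G1=NOT 1=0 G1=1(const) G2=(1+1>=2)=1 G3=(1+1>=1)=1 -> 0111
Step 3: G0=NOT G1=NOT 1=0 G1=1(const) G2=(0+1>=2)=0 G3=(1+1>=1)=1 -> 0101
Step 4: G0=NOT G1=NOT 1=0 G1=1(const) G2=(0+1>=2)=0 G3=(1+1>=1)=1 -> 0101
Step 5: G0=NOT G1=NOT 1=0 G1=1(const) G2=(0+1>=2)=0 G3=(1+1>=1)=1 -> 0101
Step 6: G0=NOT G1=NOT 1=0 G1=1(const) G2=(0+1>=2)=0 G3=(1+1>=1)=1 -> 0101

0101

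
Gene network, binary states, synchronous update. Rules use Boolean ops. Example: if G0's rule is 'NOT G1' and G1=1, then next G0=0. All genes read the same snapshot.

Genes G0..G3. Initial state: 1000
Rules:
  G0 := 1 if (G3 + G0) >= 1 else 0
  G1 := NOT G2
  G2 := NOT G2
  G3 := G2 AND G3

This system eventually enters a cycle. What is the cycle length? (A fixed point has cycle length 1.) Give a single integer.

Answer: 2

Derivation:
Step 0: 1000
Step 1: G0=(0+1>=1)=1 G1=NOT G2=NOT 0=1 G2=NOT G2=NOT 0=1 G3=G2&G3=0&0=0 -> 1110
Step 2: G0=(0+1>=1)=1 G1=NOT G2=NOT 1=0 G2=NOT G2=NOT 1=0 G3=G2&G3=1&0=0 -> 1000
State from step 2 equals state from step 0 -> cycle length 2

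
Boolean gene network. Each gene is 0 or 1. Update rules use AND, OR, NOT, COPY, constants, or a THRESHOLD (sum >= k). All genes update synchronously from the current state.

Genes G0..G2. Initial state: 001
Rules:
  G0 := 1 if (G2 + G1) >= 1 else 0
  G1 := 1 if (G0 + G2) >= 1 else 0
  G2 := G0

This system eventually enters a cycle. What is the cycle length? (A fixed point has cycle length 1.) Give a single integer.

Step 0: 001
Step 1: G0=(1+0>=1)=1 G1=(0+1>=1)=1 G2=G0=0 -> 110
Step 2: G0=(0+1>=1)=1 G1=(1+0>=1)=1 G2=G0=1 -> 111
Step 3: G0=(1+1>=1)=1 G1=(1+1>=1)=1 G2=G0=1 -> 111
State from step 3 equals state from step 2 -> cycle length 1

Answer: 1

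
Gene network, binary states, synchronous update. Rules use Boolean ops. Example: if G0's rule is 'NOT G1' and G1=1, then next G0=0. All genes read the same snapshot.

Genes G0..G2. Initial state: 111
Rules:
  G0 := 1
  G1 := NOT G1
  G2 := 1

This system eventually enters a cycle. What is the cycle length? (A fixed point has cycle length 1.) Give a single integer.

Step 0: 111
Step 1: G0=1(const) G1=NOT G1=NOT 1=0 G2=1(const) -> 101
Step 2: G0=1(const) G1=NOT G1=NOT 0=1 G2=1(const) -> 111
State from step 2 equals state from step 0 -> cycle length 2

Answer: 2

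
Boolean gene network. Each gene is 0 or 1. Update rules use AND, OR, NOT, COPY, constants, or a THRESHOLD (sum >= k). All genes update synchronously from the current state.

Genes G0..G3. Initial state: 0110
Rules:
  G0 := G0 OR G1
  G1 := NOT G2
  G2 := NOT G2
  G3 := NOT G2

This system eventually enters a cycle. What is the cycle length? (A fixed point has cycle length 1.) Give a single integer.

Answer: 2

Derivation:
Step 0: 0110
Step 1: G0=G0|G1=0|1=1 G1=NOT G2=NOT 1=0 G2=NOT G2=NOT 1=0 G3=NOT G2=NOT 1=0 -> 1000
Step 2: G0=G0|G1=1|0=1 G1=NOT G2=NOT 0=1 G2=NOT G2=NOT 0=1 G3=NOT G2=NOT 0=1 -> 1111
Step 3: G0=G0|G1=1|1=1 G1=NOT G2=NOT 1=0 G2=NOT G2=NOT 1=0 G3=NOT G2=NOT 1=0 -> 1000
State from step 3 equals state from step 1 -> cycle length 2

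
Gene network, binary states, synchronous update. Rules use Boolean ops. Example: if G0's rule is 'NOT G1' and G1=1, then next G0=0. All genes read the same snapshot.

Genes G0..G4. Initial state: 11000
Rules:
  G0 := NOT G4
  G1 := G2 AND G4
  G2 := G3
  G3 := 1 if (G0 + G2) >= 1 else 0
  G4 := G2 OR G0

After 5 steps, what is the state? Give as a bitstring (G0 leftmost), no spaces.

Step 1: G0=NOT G4=NOT 0=1 G1=G2&G4=0&0=0 G2=G3=0 G3=(1+0>=1)=1 G4=G2|G0=0|1=1 -> 10011
Step 2: G0=NOT G4=NOT 1=0 G1=G2&G4=0&1=0 G2=G3=1 G3=(1+0>=1)=1 G4=G2|G0=0|1=1 -> 00111
Step 3: G0=NOT G4=NOT 1=0 G1=G2&G4=1&1=1 G2=G3=1 G3=(0+1>=1)=1 G4=G2|G0=1|0=1 -> 01111
Step 4: G0=NOT G4=NOT 1=0 G1=G2&G4=1&1=1 G2=G3=1 G3=(0+1>=1)=1 G4=G2|G0=1|0=1 -> 01111
Step 5: G0=NOT G4=NOT 1=0 G1=G2&G4=1&1=1 G2=G3=1 G3=(0+1>=1)=1 G4=G2|G0=1|0=1 -> 01111

01111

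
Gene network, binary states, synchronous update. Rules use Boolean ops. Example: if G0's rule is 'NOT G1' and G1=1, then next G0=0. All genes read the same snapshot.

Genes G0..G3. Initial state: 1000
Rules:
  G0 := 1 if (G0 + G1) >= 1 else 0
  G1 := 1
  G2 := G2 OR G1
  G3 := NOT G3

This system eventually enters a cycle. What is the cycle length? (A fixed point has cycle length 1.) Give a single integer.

Step 0: 1000
Step 1: G0=(1+0>=1)=1 G1=1(const) G2=G2|G1=0|0=0 G3=NOT G3=NOT 0=1 -> 1101
Step 2: G0=(1+1>=1)=1 G1=1(const) G2=G2|G1=0|1=1 G3=NOT G3=NOT 1=0 -> 1110
Step 3: G0=(1+1>=1)=1 G1=1(const) G2=G2|G1=1|1=1 G3=NOT G3=NOT 0=1 -> 1111
Step 4: G0=(1+1>=1)=1 G1=1(const) G2=G2|G1=1|1=1 G3=NOT G3=NOT 1=0 -> 1110
State from step 4 equals state from step 2 -> cycle length 2

Answer: 2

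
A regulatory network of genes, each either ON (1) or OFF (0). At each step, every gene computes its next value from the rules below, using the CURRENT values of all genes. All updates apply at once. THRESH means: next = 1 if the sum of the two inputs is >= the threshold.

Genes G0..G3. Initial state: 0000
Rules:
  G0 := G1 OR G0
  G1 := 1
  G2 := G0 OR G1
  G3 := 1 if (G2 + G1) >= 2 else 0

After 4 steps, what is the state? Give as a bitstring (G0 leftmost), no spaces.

Step 1: G0=G1|G0=0|0=0 G1=1(const) G2=G0|G1=0|0=0 G3=(0+0>=2)=0 -> 0100
Step 2: G0=G1|G0=1|0=1 G1=1(const) G2=G0|G1=0|1=1 G3=(0+1>=2)=0 -> 1110
Step 3: G0=G1|G0=1|1=1 G1=1(const) G2=G0|G1=1|1=1 G3=(1+1>=2)=1 -> 1111
Step 4: G0=G1|G0=1|1=1 G1=1(const) G2=G0|G1=1|1=1 G3=(1+1>=2)=1 -> 1111

1111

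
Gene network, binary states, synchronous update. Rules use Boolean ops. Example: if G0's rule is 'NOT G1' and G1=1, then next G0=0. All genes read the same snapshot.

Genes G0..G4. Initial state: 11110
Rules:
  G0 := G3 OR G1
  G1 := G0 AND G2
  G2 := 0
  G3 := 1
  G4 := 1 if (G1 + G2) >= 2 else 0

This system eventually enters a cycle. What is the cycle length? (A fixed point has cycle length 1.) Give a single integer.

Answer: 1

Derivation:
Step 0: 11110
Step 1: G0=G3|G1=1|1=1 G1=G0&G2=1&1=1 G2=0(const) G3=1(const) G4=(1+1>=2)=1 -> 11011
Step 2: G0=G3|G1=1|1=1 G1=G0&G2=1&0=0 G2=0(const) G3=1(const) G4=(1+0>=2)=0 -> 10010
Step 3: G0=G3|G1=1|0=1 G1=G0&G2=1&0=0 G2=0(const) G3=1(const) G4=(0+0>=2)=0 -> 10010
State from step 3 equals state from step 2 -> cycle length 1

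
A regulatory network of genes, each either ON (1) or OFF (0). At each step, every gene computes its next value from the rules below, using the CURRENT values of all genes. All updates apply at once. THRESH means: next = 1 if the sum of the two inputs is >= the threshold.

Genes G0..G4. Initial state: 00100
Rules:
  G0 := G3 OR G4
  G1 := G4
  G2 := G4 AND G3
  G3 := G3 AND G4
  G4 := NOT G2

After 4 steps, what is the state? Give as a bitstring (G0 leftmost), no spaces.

Step 1: G0=G3|G4=0|0=0 G1=G4=0 G2=G4&G3=0&0=0 G3=G3&G4=0&0=0 G4=NOT G2=NOT 1=0 -> 00000
Step 2: G0=G3|G4=0|0=0 G1=G4=0 G2=G4&G3=0&0=0 G3=G3&G4=0&0=0 G4=NOT G2=NOT 0=1 -> 00001
Step 3: G0=G3|G4=0|1=1 G1=G4=1 G2=G4&G3=1&0=0 G3=G3&G4=0&1=0 G4=NOT G2=NOT 0=1 -> 11001
Step 4: G0=G3|G4=0|1=1 G1=G4=1 G2=G4&G3=1&0=0 G3=G3&G4=0&1=0 G4=NOT G2=NOT 0=1 -> 11001

11001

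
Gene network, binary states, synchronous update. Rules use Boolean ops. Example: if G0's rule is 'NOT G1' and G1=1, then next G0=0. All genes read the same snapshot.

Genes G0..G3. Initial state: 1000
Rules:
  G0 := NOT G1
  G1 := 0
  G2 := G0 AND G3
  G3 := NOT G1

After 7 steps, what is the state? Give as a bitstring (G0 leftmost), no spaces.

Step 1: G0=NOT G1=NOT 0=1 G1=0(const) G2=G0&G3=1&0=0 G3=NOT G1=NOT 0=1 -> 1001
Step 2: G0=NOT G1=NOT 0=1 G1=0(const) G2=G0&G3=1&1=1 G3=NOT G1=NOT 0=1 -> 1011
Step 3: G0=NOT G1=NOT 0=1 G1=0(const) G2=G0&G3=1&1=1 G3=NOT G1=NOT 0=1 -> 1011
Step 4: G0=NOT G1=NOT 0=1 G1=0(const) G2=G0&G3=1&1=1 G3=NOT G1=NOT 0=1 -> 1011
Step 5: G0=NOT G1=NOT 0=1 G1=0(const) G2=G0&G3=1&1=1 G3=NOT G1=NOT 0=1 -> 1011
Step 6: G0=NOT G1=NOT 0=1 G1=0(const) G2=G0&G3=1&1=1 G3=NOT G1=NOT 0=1 -> 1011
Step 7: G0=NOT G1=NOT 0=1 G1=0(const) G2=G0&G3=1&1=1 G3=NOT G1=NOT 0=1 -> 1011

1011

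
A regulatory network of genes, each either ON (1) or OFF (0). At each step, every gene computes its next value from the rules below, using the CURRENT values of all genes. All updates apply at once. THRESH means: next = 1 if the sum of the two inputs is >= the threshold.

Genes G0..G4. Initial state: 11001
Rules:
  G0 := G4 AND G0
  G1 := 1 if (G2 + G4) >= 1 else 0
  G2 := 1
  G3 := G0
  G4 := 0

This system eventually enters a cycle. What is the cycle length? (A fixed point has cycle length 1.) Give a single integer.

Answer: 1

Derivation:
Step 0: 11001
Step 1: G0=G4&G0=1&1=1 G1=(0+1>=1)=1 G2=1(const) G3=G0=1 G4=0(const) -> 11110
Step 2: G0=G4&G0=0&1=0 G1=(1+0>=1)=1 G2=1(const) G3=G0=1 G4=0(const) -> 01110
Step 3: G0=G4&G0=0&0=0 G1=(1+0>=1)=1 G2=1(const) G3=G0=0 G4=0(const) -> 01100
Step 4: G0=G4&G0=0&0=0 G1=(1+0>=1)=1 G2=1(const) G3=G0=0 G4=0(const) -> 01100
State from step 4 equals state from step 3 -> cycle length 1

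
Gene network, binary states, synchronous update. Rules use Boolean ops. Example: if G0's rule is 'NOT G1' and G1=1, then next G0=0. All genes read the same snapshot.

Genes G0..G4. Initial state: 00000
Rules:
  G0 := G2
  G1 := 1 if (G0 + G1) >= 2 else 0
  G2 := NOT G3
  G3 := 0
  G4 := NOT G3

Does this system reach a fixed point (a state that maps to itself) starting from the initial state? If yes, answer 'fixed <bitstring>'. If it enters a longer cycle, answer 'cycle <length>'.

Answer: fixed 10101

Derivation:
Step 0: 00000
Step 1: G0=G2=0 G1=(0+0>=2)=0 G2=NOT G3=NOT 0=1 G3=0(const) G4=NOT G3=NOT 0=1 -> 00101
Step 2: G0=G2=1 G1=(0+0>=2)=0 G2=NOT G3=NOT 0=1 G3=0(const) G4=NOT G3=NOT 0=1 -> 10101
Step 3: G0=G2=1 G1=(1+0>=2)=0 G2=NOT G3=NOT 0=1 G3=0(const) G4=NOT G3=NOT 0=1 -> 10101
Fixed point reached at step 2: 10101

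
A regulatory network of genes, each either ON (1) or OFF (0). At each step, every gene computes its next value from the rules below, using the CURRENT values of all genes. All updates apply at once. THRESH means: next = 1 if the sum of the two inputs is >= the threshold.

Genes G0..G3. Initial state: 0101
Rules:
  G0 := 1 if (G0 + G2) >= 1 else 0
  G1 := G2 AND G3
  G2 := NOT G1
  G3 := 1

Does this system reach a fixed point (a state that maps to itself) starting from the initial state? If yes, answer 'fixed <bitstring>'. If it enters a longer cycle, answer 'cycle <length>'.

Answer: cycle 4

Derivation:
Step 0: 0101
Step 1: G0=(0+0>=1)=0 G1=G2&G3=0&1=0 G2=NOT G1=NOT 1=0 G3=1(const) -> 0001
Step 2: G0=(0+0>=1)=0 G1=G2&G3=0&1=0 G2=NOT G1=NOT 0=1 G3=1(const) -> 0011
Step 3: G0=(0+1>=1)=1 G1=G2&G3=1&1=1 G2=NOT G1=NOT 0=1 G3=1(const) -> 1111
Step 4: G0=(1+1>=1)=1 G1=G2&G3=1&1=1 G2=NOT G1=NOT 1=0 G3=1(const) -> 1101
Step 5: G0=(1+0>=1)=1 G1=G2&G3=0&1=0 G2=NOT G1=NOT 1=0 G3=1(const) -> 1001
Step 6: G0=(1+0>=1)=1 G1=G2&G3=0&1=0 G2=NOT G1=NOT 0=1 G3=1(const) -> 1011
Step 7: G0=(1+1>=1)=1 G1=G2&G3=1&1=1 G2=NOT G1=NOT 0=1 G3=1(const) -> 1111
Cycle of length 4 starting at step 3 -> no fixed point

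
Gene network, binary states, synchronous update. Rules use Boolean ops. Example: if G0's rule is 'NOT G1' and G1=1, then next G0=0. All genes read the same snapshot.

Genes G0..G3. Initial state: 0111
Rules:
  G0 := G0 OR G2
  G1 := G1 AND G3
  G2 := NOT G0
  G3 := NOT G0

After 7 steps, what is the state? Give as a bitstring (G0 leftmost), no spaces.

Step 1: G0=G0|G2=0|1=1 G1=G1&G3=1&1=1 G2=NOT G0=NOT 0=1 G3=NOT G0=NOT 0=1 -> 1111
Step 2: G0=G0|G2=1|1=1 G1=G1&G3=1&1=1 G2=NOT G0=NOT 1=0 G3=NOT G0=NOT 1=0 -> 1100
Step 3: G0=G0|G2=1|0=1 G1=G1&G3=1&0=0 G2=NOT G0=NOT 1=0 G3=NOT G0=NOT 1=0 -> 1000
Step 4: G0=G0|G2=1|0=1 G1=G1&G3=0&0=0 G2=NOT G0=NOT 1=0 G3=NOT G0=NOT 1=0 -> 1000
Step 5: G0=G0|G2=1|0=1 G1=G1&G3=0&0=0 G2=NOT G0=NOT 1=0 G3=NOT G0=NOT 1=0 -> 1000
Step 6: G0=G0|G2=1|0=1 G1=G1&G3=0&0=0 G2=NOT G0=NOT 1=0 G3=NOT G0=NOT 1=0 -> 1000
Step 7: G0=G0|G2=1|0=1 G1=G1&G3=0&0=0 G2=NOT G0=NOT 1=0 G3=NOT G0=NOT 1=0 -> 1000

1000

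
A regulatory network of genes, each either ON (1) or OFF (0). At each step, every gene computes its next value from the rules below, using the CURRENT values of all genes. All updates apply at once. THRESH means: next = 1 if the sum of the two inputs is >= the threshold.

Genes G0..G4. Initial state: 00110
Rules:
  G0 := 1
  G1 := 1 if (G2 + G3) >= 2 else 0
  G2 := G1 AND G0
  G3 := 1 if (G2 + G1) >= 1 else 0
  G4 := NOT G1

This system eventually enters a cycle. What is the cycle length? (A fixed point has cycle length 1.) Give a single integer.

Answer: 2

Derivation:
Step 0: 00110
Step 1: G0=1(const) G1=(1+1>=2)=1 G2=G1&G0=0&0=0 G3=(1+0>=1)=1 G4=NOT G1=NOT 0=1 -> 11011
Step 2: G0=1(const) G1=(0+1>=2)=0 G2=G1&G0=1&1=1 G3=(0+1>=1)=1 G4=NOT G1=NOT 1=0 -> 10110
Step 3: G0=1(const) G1=(1+1>=2)=1 G2=G1&G0=0&1=0 G3=(1+0>=1)=1 G4=NOT G1=NOT 0=1 -> 11011
State from step 3 equals state from step 1 -> cycle length 2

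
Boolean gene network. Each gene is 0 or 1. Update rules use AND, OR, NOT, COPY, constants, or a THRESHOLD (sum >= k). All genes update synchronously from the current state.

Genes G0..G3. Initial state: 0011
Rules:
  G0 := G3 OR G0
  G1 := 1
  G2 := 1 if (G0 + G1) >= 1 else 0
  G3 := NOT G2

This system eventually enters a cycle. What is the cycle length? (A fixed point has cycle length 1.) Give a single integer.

Step 0: 0011
Step 1: G0=G3|G0=1|0=1 G1=1(const) G2=(0+0>=1)=0 G3=NOT G2=NOT 1=0 -> 1100
Step 2: G0=G3|G0=0|1=1 G1=1(const) G2=(1+1>=1)=1 G3=NOT G2=NOT 0=1 -> 1111
Step 3: G0=G3|G0=1|1=1 G1=1(const) G2=(1+1>=1)=1 G3=NOT G2=NOT 1=0 -> 1110
Step 4: G0=G3|G0=0|1=1 G1=1(const) G2=(1+1>=1)=1 G3=NOT G2=NOT 1=0 -> 1110
State from step 4 equals state from step 3 -> cycle length 1

Answer: 1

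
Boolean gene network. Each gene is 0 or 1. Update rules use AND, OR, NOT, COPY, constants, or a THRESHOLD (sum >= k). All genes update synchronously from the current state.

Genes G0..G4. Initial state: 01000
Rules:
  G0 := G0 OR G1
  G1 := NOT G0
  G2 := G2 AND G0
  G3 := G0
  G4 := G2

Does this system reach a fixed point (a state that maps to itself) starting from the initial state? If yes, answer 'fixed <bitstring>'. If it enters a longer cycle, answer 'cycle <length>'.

Answer: fixed 10010

Derivation:
Step 0: 01000
Step 1: G0=G0|G1=0|1=1 G1=NOT G0=NOT 0=1 G2=G2&G0=0&0=0 G3=G0=0 G4=G2=0 -> 11000
Step 2: G0=G0|G1=1|1=1 G1=NOT G0=NOT 1=0 G2=G2&G0=0&1=0 G3=G0=1 G4=G2=0 -> 10010
Step 3: G0=G0|G1=1|0=1 G1=NOT G0=NOT 1=0 G2=G2&G0=0&1=0 G3=G0=1 G4=G2=0 -> 10010
Fixed point reached at step 2: 10010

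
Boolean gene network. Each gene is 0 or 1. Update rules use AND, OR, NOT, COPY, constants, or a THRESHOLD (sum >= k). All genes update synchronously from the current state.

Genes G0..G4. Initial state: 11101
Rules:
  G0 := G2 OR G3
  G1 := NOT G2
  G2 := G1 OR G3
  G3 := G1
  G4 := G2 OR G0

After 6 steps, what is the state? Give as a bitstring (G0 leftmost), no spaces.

Step 1: G0=G2|G3=1|0=1 G1=NOT G2=NOT 1=0 G2=G1|G3=1|0=1 G3=G1=1 G4=G2|G0=1|1=1 -> 10111
Step 2: G0=G2|G3=1|1=1 G1=NOT G2=NOT 1=0 G2=G1|G3=0|1=1 G3=G1=0 G4=G2|G0=1|1=1 -> 10101
Step 3: G0=G2|G3=1|0=1 G1=NOT G2=NOT 1=0 G2=G1|G3=0|0=0 G3=G1=0 G4=G2|G0=1|1=1 -> 10001
Step 4: G0=G2|G3=0|0=0 G1=NOT G2=NOT 0=1 G2=G1|G3=0|0=0 G3=G1=0 G4=G2|G0=0|1=1 -> 01001
Step 5: G0=G2|G3=0|0=0 G1=NOT G2=NOT 0=1 G2=G1|G3=1|0=1 G3=G1=1 G4=G2|G0=0|0=0 -> 01110
Step 6: G0=G2|G3=1|1=1 G1=NOT G2=NOT 1=0 G2=G1|G3=1|1=1 G3=G1=1 G4=G2|G0=1|0=1 -> 10111

10111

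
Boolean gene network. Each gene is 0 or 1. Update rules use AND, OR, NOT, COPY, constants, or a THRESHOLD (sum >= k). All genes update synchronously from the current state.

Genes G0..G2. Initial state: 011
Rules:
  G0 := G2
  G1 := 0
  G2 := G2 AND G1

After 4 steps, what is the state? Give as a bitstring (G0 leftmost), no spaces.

Step 1: G0=G2=1 G1=0(const) G2=G2&G1=1&1=1 -> 101
Step 2: G0=G2=1 G1=0(const) G2=G2&G1=1&0=0 -> 100
Step 3: G0=G2=0 G1=0(const) G2=G2&G1=0&0=0 -> 000
Step 4: G0=G2=0 G1=0(const) G2=G2&G1=0&0=0 -> 000

000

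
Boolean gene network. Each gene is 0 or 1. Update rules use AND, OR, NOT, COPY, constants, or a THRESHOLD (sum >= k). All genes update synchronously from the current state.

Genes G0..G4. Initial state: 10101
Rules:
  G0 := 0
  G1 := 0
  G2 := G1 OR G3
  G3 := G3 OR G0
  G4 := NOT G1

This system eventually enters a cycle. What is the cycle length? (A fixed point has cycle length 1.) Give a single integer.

Step 0: 10101
Step 1: G0=0(const) G1=0(const) G2=G1|G3=0|0=0 G3=G3|G0=0|1=1 G4=NOT G1=NOT 0=1 -> 00011
Step 2: G0=0(const) G1=0(const) G2=G1|G3=0|1=1 G3=G3|G0=1|0=1 G4=NOT G1=NOT 0=1 -> 00111
Step 3: G0=0(const) G1=0(const) G2=G1|G3=0|1=1 G3=G3|G0=1|0=1 G4=NOT G1=NOT 0=1 -> 00111
State from step 3 equals state from step 2 -> cycle length 1

Answer: 1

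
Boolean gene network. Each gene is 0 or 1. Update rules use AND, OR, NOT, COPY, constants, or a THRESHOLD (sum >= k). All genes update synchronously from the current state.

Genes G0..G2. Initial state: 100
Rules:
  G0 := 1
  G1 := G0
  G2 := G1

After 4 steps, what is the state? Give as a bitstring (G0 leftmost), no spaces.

Step 1: G0=1(const) G1=G0=1 G2=G1=0 -> 110
Step 2: G0=1(const) G1=G0=1 G2=G1=1 -> 111
Step 3: G0=1(const) G1=G0=1 G2=G1=1 -> 111
Step 4: G0=1(const) G1=G0=1 G2=G1=1 -> 111

111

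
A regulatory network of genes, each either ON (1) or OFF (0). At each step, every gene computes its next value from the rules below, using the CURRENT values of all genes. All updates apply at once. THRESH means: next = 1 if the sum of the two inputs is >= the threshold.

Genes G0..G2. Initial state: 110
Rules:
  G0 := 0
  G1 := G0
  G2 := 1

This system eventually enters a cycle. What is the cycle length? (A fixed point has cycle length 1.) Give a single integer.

Step 0: 110
Step 1: G0=0(const) G1=G0=1 G2=1(const) -> 011
Step 2: G0=0(const) G1=G0=0 G2=1(const) -> 001
Step 3: G0=0(const) G1=G0=0 G2=1(const) -> 001
State from step 3 equals state from step 2 -> cycle length 1

Answer: 1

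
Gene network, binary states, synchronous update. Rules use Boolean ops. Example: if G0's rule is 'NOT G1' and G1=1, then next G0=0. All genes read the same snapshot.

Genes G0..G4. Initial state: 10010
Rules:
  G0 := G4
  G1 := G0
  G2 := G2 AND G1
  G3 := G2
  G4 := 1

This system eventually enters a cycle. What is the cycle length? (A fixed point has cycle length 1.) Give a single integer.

Answer: 1

Derivation:
Step 0: 10010
Step 1: G0=G4=0 G1=G0=1 G2=G2&G1=0&0=0 G3=G2=0 G4=1(const) -> 01001
Step 2: G0=G4=1 G1=G0=0 G2=G2&G1=0&1=0 G3=G2=0 G4=1(const) -> 10001
Step 3: G0=G4=1 G1=G0=1 G2=G2&G1=0&0=0 G3=G2=0 G4=1(const) -> 11001
Step 4: G0=G4=1 G1=G0=1 G2=G2&G1=0&1=0 G3=G2=0 G4=1(const) -> 11001
State from step 4 equals state from step 3 -> cycle length 1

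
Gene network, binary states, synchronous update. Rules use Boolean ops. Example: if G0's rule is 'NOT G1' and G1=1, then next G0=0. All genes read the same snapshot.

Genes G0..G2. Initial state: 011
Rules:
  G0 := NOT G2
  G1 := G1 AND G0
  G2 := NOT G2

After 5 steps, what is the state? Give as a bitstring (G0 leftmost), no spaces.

Step 1: G0=NOT G2=NOT 1=0 G1=G1&G0=1&0=0 G2=NOT G2=NOT 1=0 -> 000
Step 2: G0=NOT G2=NOT 0=1 G1=G1&G0=0&0=0 G2=NOT G2=NOT 0=1 -> 101
Step 3: G0=NOT G2=NOT 1=0 G1=G1&G0=0&1=0 G2=NOT G2=NOT 1=0 -> 000
Step 4: G0=NOT G2=NOT 0=1 G1=G1&G0=0&0=0 G2=NOT G2=NOT 0=1 -> 101
Step 5: G0=NOT G2=NOT 1=0 G1=G1&G0=0&1=0 G2=NOT G2=NOT 1=0 -> 000

000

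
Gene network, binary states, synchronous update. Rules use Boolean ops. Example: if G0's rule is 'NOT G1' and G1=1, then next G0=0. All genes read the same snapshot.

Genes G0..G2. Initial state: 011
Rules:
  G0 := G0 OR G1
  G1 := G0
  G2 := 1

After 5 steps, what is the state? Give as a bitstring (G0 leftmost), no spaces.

Step 1: G0=G0|G1=0|1=1 G1=G0=0 G2=1(const) -> 101
Step 2: G0=G0|G1=1|0=1 G1=G0=1 G2=1(const) -> 111
Step 3: G0=G0|G1=1|1=1 G1=G0=1 G2=1(const) -> 111
Step 4: G0=G0|G1=1|1=1 G1=G0=1 G2=1(const) -> 111
Step 5: G0=G0|G1=1|1=1 G1=G0=1 G2=1(const) -> 111

111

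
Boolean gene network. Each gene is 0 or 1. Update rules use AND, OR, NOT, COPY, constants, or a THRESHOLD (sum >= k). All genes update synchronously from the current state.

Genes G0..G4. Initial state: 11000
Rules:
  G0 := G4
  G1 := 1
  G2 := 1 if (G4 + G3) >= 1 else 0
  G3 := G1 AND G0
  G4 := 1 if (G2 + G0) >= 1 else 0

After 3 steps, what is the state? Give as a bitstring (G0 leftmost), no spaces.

Step 1: G0=G4=0 G1=1(const) G2=(0+0>=1)=0 G3=G1&G0=1&1=1 G4=(0+1>=1)=1 -> 01011
Step 2: G0=G4=1 G1=1(const) G2=(1+1>=1)=1 G3=G1&G0=1&0=0 G4=(0+0>=1)=0 -> 11100
Step 3: G0=G4=0 G1=1(const) G2=(0+0>=1)=0 G3=G1&G0=1&1=1 G4=(1+1>=1)=1 -> 01011

01011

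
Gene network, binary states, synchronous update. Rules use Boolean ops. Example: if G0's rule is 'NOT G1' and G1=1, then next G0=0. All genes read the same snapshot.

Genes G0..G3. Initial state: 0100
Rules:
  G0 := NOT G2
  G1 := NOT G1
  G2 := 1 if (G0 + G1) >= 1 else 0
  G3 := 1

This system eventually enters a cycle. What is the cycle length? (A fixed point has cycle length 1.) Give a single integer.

Answer: 4

Derivation:
Step 0: 0100
Step 1: G0=NOT G2=NOT 0=1 G1=NOT G1=NOT 1=0 G2=(0+1>=1)=1 G3=1(const) -> 1011
Step 2: G0=NOT G2=NOT 1=0 G1=NOT G1=NOT 0=1 G2=(1+0>=1)=1 G3=1(const) -> 0111
Step 3: G0=NOT G2=NOT 1=0 G1=NOT G1=NOT 1=0 G2=(0+1>=1)=1 G3=1(const) -> 0011
Step 4: G0=NOT G2=NOT 1=0 G1=NOT G1=NOT 0=1 G2=(0+0>=1)=0 G3=1(const) -> 0101
Step 5: G0=NOT G2=NOT 0=1 G1=NOT G1=NOT 1=0 G2=(0+1>=1)=1 G3=1(const) -> 1011
State from step 5 equals state from step 1 -> cycle length 4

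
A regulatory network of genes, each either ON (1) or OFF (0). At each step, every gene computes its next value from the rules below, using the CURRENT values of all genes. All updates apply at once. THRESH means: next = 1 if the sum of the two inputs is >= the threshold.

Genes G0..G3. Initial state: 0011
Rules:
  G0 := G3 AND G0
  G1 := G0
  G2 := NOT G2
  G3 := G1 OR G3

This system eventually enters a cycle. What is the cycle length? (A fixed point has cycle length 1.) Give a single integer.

Answer: 2

Derivation:
Step 0: 0011
Step 1: G0=G3&G0=1&0=0 G1=G0=0 G2=NOT G2=NOT 1=0 G3=G1|G3=0|1=1 -> 0001
Step 2: G0=G3&G0=1&0=0 G1=G0=0 G2=NOT G2=NOT 0=1 G3=G1|G3=0|1=1 -> 0011
State from step 2 equals state from step 0 -> cycle length 2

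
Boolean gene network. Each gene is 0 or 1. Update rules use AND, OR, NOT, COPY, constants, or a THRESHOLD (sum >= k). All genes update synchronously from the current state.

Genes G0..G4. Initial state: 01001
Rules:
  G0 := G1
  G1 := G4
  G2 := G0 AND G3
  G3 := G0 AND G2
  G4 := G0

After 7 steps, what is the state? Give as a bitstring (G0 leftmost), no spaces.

Step 1: G0=G1=1 G1=G4=1 G2=G0&G3=0&0=0 G3=G0&G2=0&0=0 G4=G0=0 -> 11000
Step 2: G0=G1=1 G1=G4=0 G2=G0&G3=1&0=0 G3=G0&G2=1&0=0 G4=G0=1 -> 10001
Step 3: G0=G1=0 G1=G4=1 G2=G0&G3=1&0=0 G3=G0&G2=1&0=0 G4=G0=1 -> 01001
Step 4: G0=G1=1 G1=G4=1 G2=G0&G3=0&0=0 G3=G0&G2=0&0=0 G4=G0=0 -> 11000
Step 5: G0=G1=1 G1=G4=0 G2=G0&G3=1&0=0 G3=G0&G2=1&0=0 G4=G0=1 -> 10001
Step 6: G0=G1=0 G1=G4=1 G2=G0&G3=1&0=0 G3=G0&G2=1&0=0 G4=G0=1 -> 01001
Step 7: G0=G1=1 G1=G4=1 G2=G0&G3=0&0=0 G3=G0&G2=0&0=0 G4=G0=0 -> 11000

11000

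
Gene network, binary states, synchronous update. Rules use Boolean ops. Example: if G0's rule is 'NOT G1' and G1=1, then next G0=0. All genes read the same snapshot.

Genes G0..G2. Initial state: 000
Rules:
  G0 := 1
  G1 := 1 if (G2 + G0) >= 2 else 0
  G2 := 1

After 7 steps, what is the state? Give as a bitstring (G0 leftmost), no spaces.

Step 1: G0=1(const) G1=(0+0>=2)=0 G2=1(const) -> 101
Step 2: G0=1(const) G1=(1+1>=2)=1 G2=1(const) -> 111
Step 3: G0=1(const) G1=(1+1>=2)=1 G2=1(const) -> 111
Step 4: G0=1(const) G1=(1+1>=2)=1 G2=1(const) -> 111
Step 5: G0=1(const) G1=(1+1>=2)=1 G2=1(const) -> 111
Step 6: G0=1(const) G1=(1+1>=2)=1 G2=1(const) -> 111
Step 7: G0=1(const) G1=(1+1>=2)=1 G2=1(const) -> 111

111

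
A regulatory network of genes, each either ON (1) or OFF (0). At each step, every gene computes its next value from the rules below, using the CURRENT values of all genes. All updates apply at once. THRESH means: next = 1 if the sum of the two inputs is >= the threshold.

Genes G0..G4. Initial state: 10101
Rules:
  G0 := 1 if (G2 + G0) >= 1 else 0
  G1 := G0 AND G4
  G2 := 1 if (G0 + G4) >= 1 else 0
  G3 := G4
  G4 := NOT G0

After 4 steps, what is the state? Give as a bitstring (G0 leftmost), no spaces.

Step 1: G0=(1+1>=1)=1 G1=G0&G4=1&1=1 G2=(1+1>=1)=1 G3=G4=1 G4=NOT G0=NOT 1=0 -> 11110
Step 2: G0=(1+1>=1)=1 G1=G0&G4=1&0=0 G2=(1+0>=1)=1 G3=G4=0 G4=NOT G0=NOT 1=0 -> 10100
Step 3: G0=(1+1>=1)=1 G1=G0&G4=1&0=0 G2=(1+0>=1)=1 G3=G4=0 G4=NOT G0=NOT 1=0 -> 10100
Step 4: G0=(1+1>=1)=1 G1=G0&G4=1&0=0 G2=(1+0>=1)=1 G3=G4=0 G4=NOT G0=NOT 1=0 -> 10100

10100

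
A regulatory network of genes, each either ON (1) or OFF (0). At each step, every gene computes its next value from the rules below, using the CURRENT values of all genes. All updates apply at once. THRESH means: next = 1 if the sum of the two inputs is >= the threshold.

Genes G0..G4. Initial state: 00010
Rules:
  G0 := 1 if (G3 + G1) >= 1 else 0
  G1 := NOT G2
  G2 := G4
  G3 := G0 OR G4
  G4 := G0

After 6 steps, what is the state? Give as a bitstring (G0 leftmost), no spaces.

Step 1: G0=(1+0>=1)=1 G1=NOT G2=NOT 0=1 G2=G4=0 G3=G0|G4=0|0=0 G4=G0=0 -> 11000
Step 2: G0=(0+1>=1)=1 G1=NOT G2=NOT 0=1 G2=G4=0 G3=G0|G4=1|0=1 G4=G0=1 -> 11011
Step 3: G0=(1+1>=1)=1 G1=NOT G2=NOT 0=1 G2=G4=1 G3=G0|G4=1|1=1 G4=G0=1 -> 11111
Step 4: G0=(1+1>=1)=1 G1=NOT G2=NOT 1=0 G2=G4=1 G3=G0|G4=1|1=1 G4=G0=1 -> 10111
Step 5: G0=(1+0>=1)=1 G1=NOT G2=NOT 1=0 G2=G4=1 G3=G0|G4=1|1=1 G4=G0=1 -> 10111
Step 6: G0=(1+0>=1)=1 G1=NOT G2=NOT 1=0 G2=G4=1 G3=G0|G4=1|1=1 G4=G0=1 -> 10111

10111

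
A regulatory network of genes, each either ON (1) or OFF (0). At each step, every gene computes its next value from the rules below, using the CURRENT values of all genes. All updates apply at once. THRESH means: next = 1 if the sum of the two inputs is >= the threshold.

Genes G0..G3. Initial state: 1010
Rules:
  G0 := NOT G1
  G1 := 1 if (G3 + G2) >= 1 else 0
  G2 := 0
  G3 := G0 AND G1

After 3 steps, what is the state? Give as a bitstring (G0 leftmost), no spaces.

Step 1: G0=NOT G1=NOT 0=1 G1=(0+1>=1)=1 G2=0(const) G3=G0&G1=1&0=0 -> 1100
Step 2: G0=NOT G1=NOT 1=0 G1=(0+0>=1)=0 G2=0(const) G3=G0&G1=1&1=1 -> 0001
Step 3: G0=NOT G1=NOT 0=1 G1=(1+0>=1)=1 G2=0(const) G3=G0&G1=0&0=0 -> 1100

1100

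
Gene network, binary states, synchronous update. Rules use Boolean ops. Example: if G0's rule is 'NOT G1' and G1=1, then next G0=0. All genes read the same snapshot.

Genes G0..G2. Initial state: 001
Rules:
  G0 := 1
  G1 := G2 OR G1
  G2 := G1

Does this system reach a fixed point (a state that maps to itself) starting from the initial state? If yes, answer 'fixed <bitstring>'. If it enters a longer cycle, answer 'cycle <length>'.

Answer: fixed 111

Derivation:
Step 0: 001
Step 1: G0=1(const) G1=G2|G1=1|0=1 G2=G1=0 -> 110
Step 2: G0=1(const) G1=G2|G1=0|1=1 G2=G1=1 -> 111
Step 3: G0=1(const) G1=G2|G1=1|1=1 G2=G1=1 -> 111
Fixed point reached at step 2: 111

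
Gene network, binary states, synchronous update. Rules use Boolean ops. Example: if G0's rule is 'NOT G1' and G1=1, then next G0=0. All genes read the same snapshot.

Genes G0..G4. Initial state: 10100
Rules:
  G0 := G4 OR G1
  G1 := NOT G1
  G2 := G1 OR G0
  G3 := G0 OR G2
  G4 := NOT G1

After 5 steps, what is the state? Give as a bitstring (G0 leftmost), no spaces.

Step 1: G0=G4|G1=0|0=0 G1=NOT G1=NOT 0=1 G2=G1|G0=0|1=1 G3=G0|G2=1|1=1 G4=NOT G1=NOT 0=1 -> 01111
Step 2: G0=G4|G1=1|1=1 G1=NOT G1=NOT 1=0 G2=G1|G0=1|0=1 G3=G0|G2=0|1=1 G4=NOT G1=NOT 1=0 -> 10110
Step 3: G0=G4|G1=0|0=0 G1=NOT G1=NOT 0=1 G2=G1|G0=0|1=1 G3=G0|G2=1|1=1 G4=NOT G1=NOT 0=1 -> 01111
Step 4: G0=G4|G1=1|1=1 G1=NOT G1=NOT 1=0 G2=G1|G0=1|0=1 G3=G0|G2=0|1=1 G4=NOT G1=NOT 1=0 -> 10110
Step 5: G0=G4|G1=0|0=0 G1=NOT G1=NOT 0=1 G2=G1|G0=0|1=1 G3=G0|G2=1|1=1 G4=NOT G1=NOT 0=1 -> 01111

01111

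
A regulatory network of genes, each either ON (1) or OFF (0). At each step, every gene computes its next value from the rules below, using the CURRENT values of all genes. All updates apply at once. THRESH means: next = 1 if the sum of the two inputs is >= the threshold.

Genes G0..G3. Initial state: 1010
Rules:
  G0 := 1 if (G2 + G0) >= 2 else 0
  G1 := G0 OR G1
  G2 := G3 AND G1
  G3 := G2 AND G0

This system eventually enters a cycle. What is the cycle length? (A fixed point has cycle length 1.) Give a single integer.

Answer: 1

Derivation:
Step 0: 1010
Step 1: G0=(1+1>=2)=1 G1=G0|G1=1|0=1 G2=G3&G1=0&0=0 G3=G2&G0=1&1=1 -> 1101
Step 2: G0=(0+1>=2)=0 G1=G0|G1=1|1=1 G2=G3&G1=1&1=1 G3=G2&G0=0&1=0 -> 0110
Step 3: G0=(1+0>=2)=0 G1=G0|G1=0|1=1 G2=G3&G1=0&1=0 G3=G2&G0=1&0=0 -> 0100
Step 4: G0=(0+0>=2)=0 G1=G0|G1=0|1=1 G2=G3&G1=0&1=0 G3=G2&G0=0&0=0 -> 0100
State from step 4 equals state from step 3 -> cycle length 1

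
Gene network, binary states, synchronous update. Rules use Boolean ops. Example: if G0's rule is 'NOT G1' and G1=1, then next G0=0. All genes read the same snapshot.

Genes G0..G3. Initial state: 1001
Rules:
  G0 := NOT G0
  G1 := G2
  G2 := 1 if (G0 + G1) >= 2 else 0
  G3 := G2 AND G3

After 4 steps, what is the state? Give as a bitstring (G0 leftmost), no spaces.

Step 1: G0=NOT G0=NOT 1=0 G1=G2=0 G2=(1+0>=2)=0 G3=G2&G3=0&1=0 -> 0000
Step 2: G0=NOT G0=NOT 0=1 G1=G2=0 G2=(0+0>=2)=0 G3=G2&G3=0&0=0 -> 1000
Step 3: G0=NOT G0=NOT 1=0 G1=G2=0 G2=(1+0>=2)=0 G3=G2&G3=0&0=0 -> 0000
Step 4: G0=NOT G0=NOT 0=1 G1=G2=0 G2=(0+0>=2)=0 G3=G2&G3=0&0=0 -> 1000

1000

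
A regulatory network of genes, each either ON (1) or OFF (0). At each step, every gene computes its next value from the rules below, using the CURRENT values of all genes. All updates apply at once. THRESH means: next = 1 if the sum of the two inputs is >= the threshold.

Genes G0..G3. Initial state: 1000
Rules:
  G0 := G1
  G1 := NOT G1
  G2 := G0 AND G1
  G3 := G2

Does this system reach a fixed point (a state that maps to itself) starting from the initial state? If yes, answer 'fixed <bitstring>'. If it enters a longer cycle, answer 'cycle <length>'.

Answer: cycle 2

Derivation:
Step 0: 1000
Step 1: G0=G1=0 G1=NOT G1=NOT 0=1 G2=G0&G1=1&0=0 G3=G2=0 -> 0100
Step 2: G0=G1=1 G1=NOT G1=NOT 1=0 G2=G0&G1=0&1=0 G3=G2=0 -> 1000
Cycle of length 2 starting at step 0 -> no fixed point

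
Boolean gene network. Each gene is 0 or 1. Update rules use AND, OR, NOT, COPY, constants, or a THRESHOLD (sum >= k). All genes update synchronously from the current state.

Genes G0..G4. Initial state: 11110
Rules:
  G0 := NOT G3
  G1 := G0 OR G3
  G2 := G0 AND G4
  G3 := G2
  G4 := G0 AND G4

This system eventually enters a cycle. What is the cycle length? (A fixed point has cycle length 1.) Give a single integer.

Step 0: 11110
Step 1: G0=NOT G3=NOT 1=0 G1=G0|G3=1|1=1 G2=G0&G4=1&0=0 G3=G2=1 G4=G0&G4=1&0=0 -> 01010
Step 2: G0=NOT G3=NOT 1=0 G1=G0|G3=0|1=1 G2=G0&G4=0&0=0 G3=G2=0 G4=G0&G4=0&0=0 -> 01000
Step 3: G0=NOT G3=NOT 0=1 G1=G0|G3=0|0=0 G2=G0&G4=0&0=0 G3=G2=0 G4=G0&G4=0&0=0 -> 10000
Step 4: G0=NOT G3=NOT 0=1 G1=G0|G3=1|0=1 G2=G0&G4=1&0=0 G3=G2=0 G4=G0&G4=1&0=0 -> 11000
Step 5: G0=NOT G3=NOT 0=1 G1=G0|G3=1|0=1 G2=G0&G4=1&0=0 G3=G2=0 G4=G0&G4=1&0=0 -> 11000
State from step 5 equals state from step 4 -> cycle length 1

Answer: 1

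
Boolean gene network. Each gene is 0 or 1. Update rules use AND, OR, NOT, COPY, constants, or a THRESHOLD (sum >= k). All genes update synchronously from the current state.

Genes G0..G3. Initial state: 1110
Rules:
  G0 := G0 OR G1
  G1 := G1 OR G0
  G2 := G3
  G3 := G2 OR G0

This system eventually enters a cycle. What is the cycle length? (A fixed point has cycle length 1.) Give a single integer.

Step 0: 1110
Step 1: G0=G0|G1=1|1=1 G1=G1|G0=1|1=1 G2=G3=0 G3=G2|G0=1|1=1 -> 1101
Step 2: G0=G0|G1=1|1=1 G1=G1|G0=1|1=1 G2=G3=1 G3=G2|G0=0|1=1 -> 1111
Step 3: G0=G0|G1=1|1=1 G1=G1|G0=1|1=1 G2=G3=1 G3=G2|G0=1|1=1 -> 1111
State from step 3 equals state from step 2 -> cycle length 1

Answer: 1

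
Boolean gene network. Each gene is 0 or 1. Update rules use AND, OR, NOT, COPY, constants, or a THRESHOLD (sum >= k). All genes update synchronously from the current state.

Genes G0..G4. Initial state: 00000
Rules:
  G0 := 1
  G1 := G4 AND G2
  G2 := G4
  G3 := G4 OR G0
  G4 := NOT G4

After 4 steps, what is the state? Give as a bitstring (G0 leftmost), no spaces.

Step 1: G0=1(const) G1=G4&G2=0&0=0 G2=G4=0 G3=G4|G0=0|0=0 G4=NOT G4=NOT 0=1 -> 10001
Step 2: G0=1(const) G1=G4&G2=1&0=0 G2=G4=1 G3=G4|G0=1|1=1 G4=NOT G4=NOT 1=0 -> 10110
Step 3: G0=1(const) G1=G4&G2=0&1=0 G2=G4=0 G3=G4|G0=0|1=1 G4=NOT G4=NOT 0=1 -> 10011
Step 4: G0=1(const) G1=G4&G2=1&0=0 G2=G4=1 G3=G4|G0=1|1=1 G4=NOT G4=NOT 1=0 -> 10110

10110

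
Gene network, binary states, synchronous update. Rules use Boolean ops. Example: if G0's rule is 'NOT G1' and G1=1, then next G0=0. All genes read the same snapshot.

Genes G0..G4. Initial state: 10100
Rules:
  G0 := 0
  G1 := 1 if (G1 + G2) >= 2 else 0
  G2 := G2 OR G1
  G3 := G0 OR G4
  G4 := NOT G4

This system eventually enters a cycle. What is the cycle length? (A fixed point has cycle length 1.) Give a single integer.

Step 0: 10100
Step 1: G0=0(const) G1=(0+1>=2)=0 G2=G2|G1=1|0=1 G3=G0|G4=1|0=1 G4=NOT G4=NOT 0=1 -> 00111
Step 2: G0=0(const) G1=(0+1>=2)=0 G2=G2|G1=1|0=1 G3=G0|G4=0|1=1 G4=NOT G4=NOT 1=0 -> 00110
Step 3: G0=0(const) G1=(0+1>=2)=0 G2=G2|G1=1|0=1 G3=G0|G4=0|0=0 G4=NOT G4=NOT 0=1 -> 00101
Step 4: G0=0(const) G1=(0+1>=2)=0 G2=G2|G1=1|0=1 G3=G0|G4=0|1=1 G4=NOT G4=NOT 1=0 -> 00110
State from step 4 equals state from step 2 -> cycle length 2

Answer: 2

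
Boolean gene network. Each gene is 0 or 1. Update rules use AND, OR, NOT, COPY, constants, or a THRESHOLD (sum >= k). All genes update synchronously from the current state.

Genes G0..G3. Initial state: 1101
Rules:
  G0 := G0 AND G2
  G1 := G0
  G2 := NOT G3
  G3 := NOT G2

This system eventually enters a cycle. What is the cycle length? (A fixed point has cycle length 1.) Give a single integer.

Step 0: 1101
Step 1: G0=G0&G2=1&0=0 G1=G0=1 G2=NOT G3=NOT 1=0 G3=NOT G2=NOT 0=1 -> 0101
Step 2: G0=G0&G2=0&0=0 G1=G0=0 G2=NOT G3=NOT 1=0 G3=NOT G2=NOT 0=1 -> 0001
Step 3: G0=G0&G2=0&0=0 G1=G0=0 G2=NOT G3=NOT 1=0 G3=NOT G2=NOT 0=1 -> 0001
State from step 3 equals state from step 2 -> cycle length 1

Answer: 1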